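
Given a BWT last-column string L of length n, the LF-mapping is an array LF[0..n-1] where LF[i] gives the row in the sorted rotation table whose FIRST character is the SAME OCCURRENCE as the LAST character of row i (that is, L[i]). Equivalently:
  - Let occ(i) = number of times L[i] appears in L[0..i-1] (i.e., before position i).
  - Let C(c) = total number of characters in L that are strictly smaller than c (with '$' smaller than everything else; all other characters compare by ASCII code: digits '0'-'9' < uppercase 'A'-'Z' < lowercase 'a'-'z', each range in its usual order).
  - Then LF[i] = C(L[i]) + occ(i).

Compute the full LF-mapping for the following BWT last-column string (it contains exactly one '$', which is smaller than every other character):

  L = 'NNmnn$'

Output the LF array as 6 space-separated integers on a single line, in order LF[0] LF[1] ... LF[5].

Answer: 1 2 3 4 5 0

Derivation:
Char counts: '$':1, 'N':2, 'm':1, 'n':2
C (first-col start): C('$')=0, C('N')=1, C('m')=3, C('n')=4
L[0]='N': occ=0, LF[0]=C('N')+0=1+0=1
L[1]='N': occ=1, LF[1]=C('N')+1=1+1=2
L[2]='m': occ=0, LF[2]=C('m')+0=3+0=3
L[3]='n': occ=0, LF[3]=C('n')+0=4+0=4
L[4]='n': occ=1, LF[4]=C('n')+1=4+1=5
L[5]='$': occ=0, LF[5]=C('$')+0=0+0=0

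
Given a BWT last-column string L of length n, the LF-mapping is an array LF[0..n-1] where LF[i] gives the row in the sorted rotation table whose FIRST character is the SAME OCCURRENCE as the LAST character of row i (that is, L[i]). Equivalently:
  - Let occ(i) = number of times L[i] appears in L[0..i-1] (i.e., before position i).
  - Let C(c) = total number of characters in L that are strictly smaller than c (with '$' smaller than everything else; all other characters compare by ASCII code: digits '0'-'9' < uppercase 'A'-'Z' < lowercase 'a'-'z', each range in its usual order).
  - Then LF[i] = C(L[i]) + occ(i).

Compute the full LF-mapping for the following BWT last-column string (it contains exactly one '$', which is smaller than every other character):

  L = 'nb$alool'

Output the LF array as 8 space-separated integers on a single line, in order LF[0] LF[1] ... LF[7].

Answer: 5 2 0 1 3 6 7 4

Derivation:
Char counts: '$':1, 'a':1, 'b':1, 'l':2, 'n':1, 'o':2
C (first-col start): C('$')=0, C('a')=1, C('b')=2, C('l')=3, C('n')=5, C('o')=6
L[0]='n': occ=0, LF[0]=C('n')+0=5+0=5
L[1]='b': occ=0, LF[1]=C('b')+0=2+0=2
L[2]='$': occ=0, LF[2]=C('$')+0=0+0=0
L[3]='a': occ=0, LF[3]=C('a')+0=1+0=1
L[4]='l': occ=0, LF[4]=C('l')+0=3+0=3
L[5]='o': occ=0, LF[5]=C('o')+0=6+0=6
L[6]='o': occ=1, LF[6]=C('o')+1=6+1=7
L[7]='l': occ=1, LF[7]=C('l')+1=3+1=4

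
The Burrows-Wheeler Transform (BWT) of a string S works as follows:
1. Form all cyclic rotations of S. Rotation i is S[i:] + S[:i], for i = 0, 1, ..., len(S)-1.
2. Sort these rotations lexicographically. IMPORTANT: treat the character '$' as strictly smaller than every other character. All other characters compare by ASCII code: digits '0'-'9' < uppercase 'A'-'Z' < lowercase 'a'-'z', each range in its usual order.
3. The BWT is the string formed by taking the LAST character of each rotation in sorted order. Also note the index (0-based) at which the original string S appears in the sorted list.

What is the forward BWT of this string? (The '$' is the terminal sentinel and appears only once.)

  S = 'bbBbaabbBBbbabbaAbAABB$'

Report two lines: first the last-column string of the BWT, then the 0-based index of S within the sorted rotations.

All 23 rotations (rotation i = S[i:]+S[:i]):
  rot[0] = bbBbaabbBBbbabbaAbAABB$
  rot[1] = bBbaabbBBbbabbaAbAABB$b
  rot[2] = BbaabbBBbbabbaAbAABB$bb
  rot[3] = baabbBBbbabbaAbAABB$bbB
  rot[4] = aabbBBbbabbaAbAABB$bbBb
  rot[5] = abbBBbbabbaAbAABB$bbBba
  rot[6] = bbBBbbabbaAbAABB$bbBbaa
  rot[7] = bBBbbabbaAbAABB$bbBbaab
  rot[8] = BBbbabbaAbAABB$bbBbaabb
  rot[9] = BbbabbaAbAABB$bbBbaabbB
  rot[10] = bbabbaAbAABB$bbBbaabbBB
  rot[11] = babbaAbAABB$bbBbaabbBBb
  rot[12] = abbaAbAABB$bbBbaabbBBbb
  rot[13] = bbaAbAABB$bbBbaabbBBbba
  rot[14] = baAbAABB$bbBbaabbBBbbab
  rot[15] = aAbAABB$bbBbaabbBBbbabb
  rot[16] = AbAABB$bbBbaabbBBbbabba
  rot[17] = bAABB$bbBbaabbBBbbabbaA
  rot[18] = AABB$bbBbaabbBBbbabbaAb
  rot[19] = ABB$bbBbaabbBBbbabbaAbA
  rot[20] = BB$bbBbaabbBBbbabbaAbAA
  rot[21] = B$bbBbaabbBBbbabbaAbAAB
  rot[22] = $bbBbaabbBBbbabbaAbAABB
Sorted (with $ < everything):
  sorted[0] = $bbBbaabbBBbbabbaAbAABB  (last char: 'B')
  sorted[1] = AABB$bbBbaabbBBbbabbaAb  (last char: 'b')
  sorted[2] = ABB$bbBbaabbBBbbabbaAbA  (last char: 'A')
  sorted[3] = AbAABB$bbBbaabbBBbbabba  (last char: 'a')
  sorted[4] = B$bbBbaabbBBbbabbaAbAAB  (last char: 'B')
  sorted[5] = BB$bbBbaabbBBbbabbaAbAA  (last char: 'A')
  sorted[6] = BBbbabbaAbAABB$bbBbaabb  (last char: 'b')
  sorted[7] = BbaabbBBbbabbaAbAABB$bb  (last char: 'b')
  sorted[8] = BbbabbaAbAABB$bbBbaabbB  (last char: 'B')
  sorted[9] = aAbAABB$bbBbaabbBBbbabb  (last char: 'b')
  sorted[10] = aabbBBbbabbaAbAABB$bbBb  (last char: 'b')
  sorted[11] = abbBBbbabbaAbAABB$bbBba  (last char: 'a')
  sorted[12] = abbaAbAABB$bbBbaabbBBbb  (last char: 'b')
  sorted[13] = bAABB$bbBbaabbBBbbabbaA  (last char: 'A')
  sorted[14] = bBBbbabbaAbAABB$bbBbaab  (last char: 'b')
  sorted[15] = bBbaabbBBbbabbaAbAABB$b  (last char: 'b')
  sorted[16] = baAbAABB$bbBbaabbBBbbab  (last char: 'b')
  sorted[17] = baabbBBbbabbaAbAABB$bbB  (last char: 'B')
  sorted[18] = babbaAbAABB$bbBbaabbBBb  (last char: 'b')
  sorted[19] = bbBBbbabbaAbAABB$bbBbaa  (last char: 'a')
  sorted[20] = bbBbaabbBBbbabbaAbAABB$  (last char: '$')
  sorted[21] = bbaAbAABB$bbBbaabbBBbba  (last char: 'a')
  sorted[22] = bbabbaAbAABB$bbBbaabbBB  (last char: 'B')
Last column: BbAaBAbbBbbabAbbbBba$aB
Original string S is at sorted index 20

Answer: BbAaBAbbBbbabAbbbBba$aB
20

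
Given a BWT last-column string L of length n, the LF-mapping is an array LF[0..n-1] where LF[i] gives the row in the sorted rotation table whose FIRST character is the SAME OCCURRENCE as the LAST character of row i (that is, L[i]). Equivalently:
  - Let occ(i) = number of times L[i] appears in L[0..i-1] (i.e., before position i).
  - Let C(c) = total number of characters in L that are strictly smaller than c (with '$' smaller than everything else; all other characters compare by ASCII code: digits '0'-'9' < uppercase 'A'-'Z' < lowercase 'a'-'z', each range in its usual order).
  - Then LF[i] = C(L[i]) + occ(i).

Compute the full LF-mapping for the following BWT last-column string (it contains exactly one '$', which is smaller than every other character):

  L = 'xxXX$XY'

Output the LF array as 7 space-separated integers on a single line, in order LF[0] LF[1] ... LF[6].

Char counts: '$':1, 'X':3, 'Y':1, 'x':2
C (first-col start): C('$')=0, C('X')=1, C('Y')=4, C('x')=5
L[0]='x': occ=0, LF[0]=C('x')+0=5+0=5
L[1]='x': occ=1, LF[1]=C('x')+1=5+1=6
L[2]='X': occ=0, LF[2]=C('X')+0=1+0=1
L[3]='X': occ=1, LF[3]=C('X')+1=1+1=2
L[4]='$': occ=0, LF[4]=C('$')+0=0+0=0
L[5]='X': occ=2, LF[5]=C('X')+2=1+2=3
L[6]='Y': occ=0, LF[6]=C('Y')+0=4+0=4

Answer: 5 6 1 2 0 3 4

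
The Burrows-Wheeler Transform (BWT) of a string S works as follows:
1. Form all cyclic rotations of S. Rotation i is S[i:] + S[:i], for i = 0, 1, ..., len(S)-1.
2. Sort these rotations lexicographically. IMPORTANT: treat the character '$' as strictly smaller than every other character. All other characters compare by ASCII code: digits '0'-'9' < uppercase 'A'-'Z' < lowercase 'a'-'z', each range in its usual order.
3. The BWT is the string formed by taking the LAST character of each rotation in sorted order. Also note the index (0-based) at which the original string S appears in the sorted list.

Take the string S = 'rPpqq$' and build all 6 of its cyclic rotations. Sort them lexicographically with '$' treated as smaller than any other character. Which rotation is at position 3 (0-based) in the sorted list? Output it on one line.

Answer: q$rPpq

Derivation:
All 6 rotations (rotation i = S[i:]+S[:i]):
  rot[0] = rPpqq$
  rot[1] = Ppqq$r
  rot[2] = pqq$rP
  rot[3] = qq$rPp
  rot[4] = q$rPpq
  rot[5] = $rPpqq
Sorted (with $ < everything):
  sorted[0] = $rPpqq
  sorted[1] = Ppqq$r
  sorted[2] = pqq$rP
  sorted[3] = q$rPpq
  sorted[4] = qq$rPp
  sorted[5] = rPpqq$
sorted[3] = q$rPpq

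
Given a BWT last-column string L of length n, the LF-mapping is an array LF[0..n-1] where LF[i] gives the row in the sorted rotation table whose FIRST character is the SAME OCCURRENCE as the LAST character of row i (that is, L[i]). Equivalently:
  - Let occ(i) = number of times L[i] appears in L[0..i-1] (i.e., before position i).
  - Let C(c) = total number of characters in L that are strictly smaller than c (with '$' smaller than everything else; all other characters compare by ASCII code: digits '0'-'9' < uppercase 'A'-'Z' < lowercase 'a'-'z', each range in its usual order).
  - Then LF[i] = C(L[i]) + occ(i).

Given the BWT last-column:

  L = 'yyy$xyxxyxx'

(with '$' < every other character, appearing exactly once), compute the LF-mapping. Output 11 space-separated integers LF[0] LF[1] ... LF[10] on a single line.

Answer: 6 7 8 0 1 9 2 3 10 4 5

Derivation:
Char counts: '$':1, 'x':5, 'y':5
C (first-col start): C('$')=0, C('x')=1, C('y')=6
L[0]='y': occ=0, LF[0]=C('y')+0=6+0=6
L[1]='y': occ=1, LF[1]=C('y')+1=6+1=7
L[2]='y': occ=2, LF[2]=C('y')+2=6+2=8
L[3]='$': occ=0, LF[3]=C('$')+0=0+0=0
L[4]='x': occ=0, LF[4]=C('x')+0=1+0=1
L[5]='y': occ=3, LF[5]=C('y')+3=6+3=9
L[6]='x': occ=1, LF[6]=C('x')+1=1+1=2
L[7]='x': occ=2, LF[7]=C('x')+2=1+2=3
L[8]='y': occ=4, LF[8]=C('y')+4=6+4=10
L[9]='x': occ=3, LF[9]=C('x')+3=1+3=4
L[10]='x': occ=4, LF[10]=C('x')+4=1+4=5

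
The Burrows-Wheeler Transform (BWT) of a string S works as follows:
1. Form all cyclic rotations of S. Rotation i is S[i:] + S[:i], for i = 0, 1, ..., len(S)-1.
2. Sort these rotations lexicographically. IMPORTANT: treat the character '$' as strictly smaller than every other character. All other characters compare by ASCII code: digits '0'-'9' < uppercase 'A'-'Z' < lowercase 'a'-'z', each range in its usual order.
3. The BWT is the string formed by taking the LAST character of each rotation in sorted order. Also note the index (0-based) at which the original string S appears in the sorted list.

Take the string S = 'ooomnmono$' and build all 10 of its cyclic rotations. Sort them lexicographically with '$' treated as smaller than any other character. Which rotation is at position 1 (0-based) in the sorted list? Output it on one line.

Answer: mnmono$ooo

Derivation:
All 10 rotations (rotation i = S[i:]+S[:i]):
  rot[0] = ooomnmono$
  rot[1] = oomnmono$o
  rot[2] = omnmono$oo
  rot[3] = mnmono$ooo
  rot[4] = nmono$ooom
  rot[5] = mono$ooomn
  rot[6] = ono$ooomnm
  rot[7] = no$ooomnmo
  rot[8] = o$ooomnmon
  rot[9] = $ooomnmono
Sorted (with $ < everything):
  sorted[0] = $ooomnmono
  sorted[1] = mnmono$ooo
  sorted[2] = mono$ooomn
  sorted[3] = nmono$ooom
  sorted[4] = no$ooomnmo
  sorted[5] = o$ooomnmon
  sorted[6] = omnmono$oo
  sorted[7] = ono$ooomnm
  sorted[8] = oomnmono$o
  sorted[9] = ooomnmono$
sorted[1] = mnmono$ooo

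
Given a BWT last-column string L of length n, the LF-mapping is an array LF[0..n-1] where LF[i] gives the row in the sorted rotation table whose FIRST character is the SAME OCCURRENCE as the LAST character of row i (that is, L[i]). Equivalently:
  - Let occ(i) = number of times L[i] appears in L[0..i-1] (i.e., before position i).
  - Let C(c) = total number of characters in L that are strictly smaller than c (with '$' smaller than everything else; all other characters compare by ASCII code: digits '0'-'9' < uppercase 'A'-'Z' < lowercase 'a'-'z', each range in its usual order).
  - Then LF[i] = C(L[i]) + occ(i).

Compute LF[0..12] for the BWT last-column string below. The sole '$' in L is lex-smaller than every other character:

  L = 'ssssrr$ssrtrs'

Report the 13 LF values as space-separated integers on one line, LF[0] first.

Char counts: '$':1, 'r':4, 's':7, 't':1
C (first-col start): C('$')=0, C('r')=1, C('s')=5, C('t')=12
L[0]='s': occ=0, LF[0]=C('s')+0=5+0=5
L[1]='s': occ=1, LF[1]=C('s')+1=5+1=6
L[2]='s': occ=2, LF[2]=C('s')+2=5+2=7
L[3]='s': occ=3, LF[3]=C('s')+3=5+3=8
L[4]='r': occ=0, LF[4]=C('r')+0=1+0=1
L[5]='r': occ=1, LF[5]=C('r')+1=1+1=2
L[6]='$': occ=0, LF[6]=C('$')+0=0+0=0
L[7]='s': occ=4, LF[7]=C('s')+4=5+4=9
L[8]='s': occ=5, LF[8]=C('s')+5=5+5=10
L[9]='r': occ=2, LF[9]=C('r')+2=1+2=3
L[10]='t': occ=0, LF[10]=C('t')+0=12+0=12
L[11]='r': occ=3, LF[11]=C('r')+3=1+3=4
L[12]='s': occ=6, LF[12]=C('s')+6=5+6=11

Answer: 5 6 7 8 1 2 0 9 10 3 12 4 11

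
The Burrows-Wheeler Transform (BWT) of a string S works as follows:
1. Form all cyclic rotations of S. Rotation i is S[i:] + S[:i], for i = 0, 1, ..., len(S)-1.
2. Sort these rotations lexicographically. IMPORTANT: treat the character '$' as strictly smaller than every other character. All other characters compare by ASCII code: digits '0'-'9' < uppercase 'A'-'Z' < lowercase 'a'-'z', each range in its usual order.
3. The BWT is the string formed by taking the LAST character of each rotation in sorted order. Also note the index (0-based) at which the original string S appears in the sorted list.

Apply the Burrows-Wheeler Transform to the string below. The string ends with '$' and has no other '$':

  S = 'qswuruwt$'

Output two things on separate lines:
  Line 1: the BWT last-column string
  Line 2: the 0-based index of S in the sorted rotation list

Answer: t$uqwwrus
1

Derivation:
All 9 rotations (rotation i = S[i:]+S[:i]):
  rot[0] = qswuruwt$
  rot[1] = swuruwt$q
  rot[2] = wuruwt$qs
  rot[3] = uruwt$qsw
  rot[4] = ruwt$qswu
  rot[5] = uwt$qswur
  rot[6] = wt$qswuru
  rot[7] = t$qswuruw
  rot[8] = $qswuruwt
Sorted (with $ < everything):
  sorted[0] = $qswuruwt  (last char: 't')
  sorted[1] = qswuruwt$  (last char: '$')
  sorted[2] = ruwt$qswu  (last char: 'u')
  sorted[3] = swuruwt$q  (last char: 'q')
  sorted[4] = t$qswuruw  (last char: 'w')
  sorted[5] = uruwt$qsw  (last char: 'w')
  sorted[6] = uwt$qswur  (last char: 'r')
  sorted[7] = wt$qswuru  (last char: 'u')
  sorted[8] = wuruwt$qs  (last char: 's')
Last column: t$uqwwrus
Original string S is at sorted index 1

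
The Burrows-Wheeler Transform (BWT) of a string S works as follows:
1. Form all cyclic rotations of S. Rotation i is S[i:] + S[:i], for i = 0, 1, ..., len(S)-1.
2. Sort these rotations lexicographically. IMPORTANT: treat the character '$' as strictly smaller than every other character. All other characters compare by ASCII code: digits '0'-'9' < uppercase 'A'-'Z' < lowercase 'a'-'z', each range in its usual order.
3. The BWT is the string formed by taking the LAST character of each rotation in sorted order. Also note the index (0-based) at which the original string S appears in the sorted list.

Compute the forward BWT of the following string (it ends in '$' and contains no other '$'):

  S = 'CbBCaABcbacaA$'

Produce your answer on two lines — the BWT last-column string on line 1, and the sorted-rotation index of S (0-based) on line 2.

Answer: AaabAB$cCbCcaB
6

Derivation:
All 14 rotations (rotation i = S[i:]+S[:i]):
  rot[0] = CbBCaABcbacaA$
  rot[1] = bBCaABcbacaA$C
  rot[2] = BCaABcbacaA$Cb
  rot[3] = CaABcbacaA$CbB
  rot[4] = aABcbacaA$CbBC
  rot[5] = ABcbacaA$CbBCa
  rot[6] = BcbacaA$CbBCaA
  rot[7] = cbacaA$CbBCaAB
  rot[8] = bacaA$CbBCaABc
  rot[9] = acaA$CbBCaABcb
  rot[10] = caA$CbBCaABcba
  rot[11] = aA$CbBCaABcbac
  rot[12] = A$CbBCaABcbaca
  rot[13] = $CbBCaABcbacaA
Sorted (with $ < everything):
  sorted[0] = $CbBCaABcbacaA  (last char: 'A')
  sorted[1] = A$CbBCaABcbaca  (last char: 'a')
  sorted[2] = ABcbacaA$CbBCa  (last char: 'a')
  sorted[3] = BCaABcbacaA$Cb  (last char: 'b')
  sorted[4] = BcbacaA$CbBCaA  (last char: 'A')
  sorted[5] = CaABcbacaA$CbB  (last char: 'B')
  sorted[6] = CbBCaABcbacaA$  (last char: '$')
  sorted[7] = aA$CbBCaABcbac  (last char: 'c')
  sorted[8] = aABcbacaA$CbBC  (last char: 'C')
  sorted[9] = acaA$CbBCaABcb  (last char: 'b')
  sorted[10] = bBCaABcbacaA$C  (last char: 'C')
  sorted[11] = bacaA$CbBCaABc  (last char: 'c')
  sorted[12] = caA$CbBCaABcba  (last char: 'a')
  sorted[13] = cbacaA$CbBCaAB  (last char: 'B')
Last column: AaabAB$cCbCcaB
Original string S is at sorted index 6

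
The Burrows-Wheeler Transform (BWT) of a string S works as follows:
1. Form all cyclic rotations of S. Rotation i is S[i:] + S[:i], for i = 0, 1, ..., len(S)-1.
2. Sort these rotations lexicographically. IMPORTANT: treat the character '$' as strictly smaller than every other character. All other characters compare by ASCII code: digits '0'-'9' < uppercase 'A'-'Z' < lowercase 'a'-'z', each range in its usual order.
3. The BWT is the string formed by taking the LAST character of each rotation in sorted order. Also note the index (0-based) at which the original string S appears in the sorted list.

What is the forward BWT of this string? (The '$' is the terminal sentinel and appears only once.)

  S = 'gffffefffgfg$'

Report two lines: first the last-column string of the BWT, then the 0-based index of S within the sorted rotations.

All 13 rotations (rotation i = S[i:]+S[:i]):
  rot[0] = gffffefffgfg$
  rot[1] = ffffefffgfg$g
  rot[2] = fffefffgfg$gf
  rot[3] = ffefffgfg$gff
  rot[4] = fefffgfg$gfff
  rot[5] = efffgfg$gffff
  rot[6] = fffgfg$gffffe
  rot[7] = ffgfg$gffffef
  rot[8] = fgfg$gffffeff
  rot[9] = gfg$gffffefff
  rot[10] = fg$gffffefffg
  rot[11] = g$gffffefffgf
  rot[12] = $gffffefffgfg
Sorted (with $ < everything):
  sorted[0] = $gffffefffgfg  (last char: 'g')
  sorted[1] = efffgfg$gffff  (last char: 'f')
  sorted[2] = fefffgfg$gfff  (last char: 'f')
  sorted[3] = ffefffgfg$gff  (last char: 'f')
  sorted[4] = fffefffgfg$gf  (last char: 'f')
  sorted[5] = ffffefffgfg$g  (last char: 'g')
  sorted[6] = fffgfg$gffffe  (last char: 'e')
  sorted[7] = ffgfg$gffffef  (last char: 'f')
  sorted[8] = fg$gffffefffg  (last char: 'g')
  sorted[9] = fgfg$gffffeff  (last char: 'f')
  sorted[10] = g$gffffefffgf  (last char: 'f')
  sorted[11] = gffffefffgfg$  (last char: '$')
  sorted[12] = gfg$gffffefff  (last char: 'f')
Last column: gffffgefgff$f
Original string S is at sorted index 11

Answer: gffffgefgff$f
11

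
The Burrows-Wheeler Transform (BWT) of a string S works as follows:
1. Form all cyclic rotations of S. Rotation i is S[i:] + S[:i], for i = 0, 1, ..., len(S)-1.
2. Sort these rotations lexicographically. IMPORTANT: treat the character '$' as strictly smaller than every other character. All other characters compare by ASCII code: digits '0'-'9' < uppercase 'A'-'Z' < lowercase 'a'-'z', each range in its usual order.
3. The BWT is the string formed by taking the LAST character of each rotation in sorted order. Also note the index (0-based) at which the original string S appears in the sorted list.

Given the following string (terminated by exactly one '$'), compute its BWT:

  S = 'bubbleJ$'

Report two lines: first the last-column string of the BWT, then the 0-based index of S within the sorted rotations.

Answer: Jeub$lbb
4

Derivation:
All 8 rotations (rotation i = S[i:]+S[:i]):
  rot[0] = bubbleJ$
  rot[1] = ubbleJ$b
  rot[2] = bbleJ$bu
  rot[3] = bleJ$bub
  rot[4] = leJ$bubb
  rot[5] = eJ$bubbl
  rot[6] = J$bubble
  rot[7] = $bubbleJ
Sorted (with $ < everything):
  sorted[0] = $bubbleJ  (last char: 'J')
  sorted[1] = J$bubble  (last char: 'e')
  sorted[2] = bbleJ$bu  (last char: 'u')
  sorted[3] = bleJ$bub  (last char: 'b')
  sorted[4] = bubbleJ$  (last char: '$')
  sorted[5] = eJ$bubbl  (last char: 'l')
  sorted[6] = leJ$bubb  (last char: 'b')
  sorted[7] = ubbleJ$b  (last char: 'b')
Last column: Jeub$lbb
Original string S is at sorted index 4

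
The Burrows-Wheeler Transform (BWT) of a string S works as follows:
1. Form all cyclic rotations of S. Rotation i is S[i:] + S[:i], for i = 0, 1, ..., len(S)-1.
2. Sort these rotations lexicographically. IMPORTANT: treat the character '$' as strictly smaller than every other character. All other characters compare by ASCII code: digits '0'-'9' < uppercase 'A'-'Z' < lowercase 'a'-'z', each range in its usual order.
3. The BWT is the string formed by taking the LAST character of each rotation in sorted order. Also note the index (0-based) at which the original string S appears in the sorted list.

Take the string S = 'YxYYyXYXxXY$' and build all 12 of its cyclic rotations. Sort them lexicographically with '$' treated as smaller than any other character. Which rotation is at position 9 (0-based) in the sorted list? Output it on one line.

All 12 rotations (rotation i = S[i:]+S[:i]):
  rot[0] = YxYYyXYXxXY$
  rot[1] = xYYyXYXxXY$Y
  rot[2] = YYyXYXxXY$Yx
  rot[3] = YyXYXxXY$YxY
  rot[4] = yXYXxXY$YxYY
  rot[5] = XYXxXY$YxYYy
  rot[6] = YXxXY$YxYYyX
  rot[7] = XxXY$YxYYyXY
  rot[8] = xXY$YxYYyXYX
  rot[9] = XY$YxYYyXYXx
  rot[10] = Y$YxYYyXYXxX
  rot[11] = $YxYYyXYXxXY
Sorted (with $ < everything):
  sorted[0] = $YxYYyXYXxXY
  sorted[1] = XY$YxYYyXYXx
  sorted[2] = XYXxXY$YxYYy
  sorted[3] = XxXY$YxYYyXY
  sorted[4] = Y$YxYYyXYXxX
  sorted[5] = YXxXY$YxYYyX
  sorted[6] = YYyXYXxXY$Yx
  sorted[7] = YxYYyXYXxXY$
  sorted[8] = YyXYXxXY$YxY
  sorted[9] = xXY$YxYYyXYX
  sorted[10] = xYYyXYXxXY$Y
  sorted[11] = yXYXxXY$YxYY
sorted[9] = xXY$YxYYyXYX

Answer: xXY$YxYYyXYX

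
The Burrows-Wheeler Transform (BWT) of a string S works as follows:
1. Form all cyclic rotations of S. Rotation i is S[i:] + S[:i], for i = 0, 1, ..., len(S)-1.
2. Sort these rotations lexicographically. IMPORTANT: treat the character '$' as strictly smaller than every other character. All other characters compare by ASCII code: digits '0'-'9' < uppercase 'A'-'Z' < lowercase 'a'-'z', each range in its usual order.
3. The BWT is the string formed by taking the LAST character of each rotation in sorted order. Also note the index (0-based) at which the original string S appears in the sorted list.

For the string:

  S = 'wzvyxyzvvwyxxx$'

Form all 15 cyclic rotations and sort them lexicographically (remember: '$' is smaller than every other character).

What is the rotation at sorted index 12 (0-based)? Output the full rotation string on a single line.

Answer: yzvvwyxxx$wzvyx

Derivation:
All 15 rotations (rotation i = S[i:]+S[:i]):
  rot[0] = wzvyxyzvvwyxxx$
  rot[1] = zvyxyzvvwyxxx$w
  rot[2] = vyxyzvvwyxxx$wz
  rot[3] = yxyzvvwyxxx$wzv
  rot[4] = xyzvvwyxxx$wzvy
  rot[5] = yzvvwyxxx$wzvyx
  rot[6] = zvvwyxxx$wzvyxy
  rot[7] = vvwyxxx$wzvyxyz
  rot[8] = vwyxxx$wzvyxyzv
  rot[9] = wyxxx$wzvyxyzvv
  rot[10] = yxxx$wzvyxyzvvw
  rot[11] = xxx$wzvyxyzvvwy
  rot[12] = xx$wzvyxyzvvwyx
  rot[13] = x$wzvyxyzvvwyxx
  rot[14] = $wzvyxyzvvwyxxx
Sorted (with $ < everything):
  sorted[0] = $wzvyxyzvvwyxxx
  sorted[1] = vvwyxxx$wzvyxyz
  sorted[2] = vwyxxx$wzvyxyzv
  sorted[3] = vyxyzvvwyxxx$wz
  sorted[4] = wyxxx$wzvyxyzvv
  sorted[5] = wzvyxyzvvwyxxx$
  sorted[6] = x$wzvyxyzvvwyxx
  sorted[7] = xx$wzvyxyzvvwyx
  sorted[8] = xxx$wzvyxyzvvwy
  sorted[9] = xyzvvwyxxx$wzvy
  sorted[10] = yxxx$wzvyxyzvvw
  sorted[11] = yxyzvvwyxxx$wzv
  sorted[12] = yzvvwyxxx$wzvyx
  sorted[13] = zvvwyxxx$wzvyxy
  sorted[14] = zvyxyzvvwyxxx$w
sorted[12] = yzvvwyxxx$wzvyx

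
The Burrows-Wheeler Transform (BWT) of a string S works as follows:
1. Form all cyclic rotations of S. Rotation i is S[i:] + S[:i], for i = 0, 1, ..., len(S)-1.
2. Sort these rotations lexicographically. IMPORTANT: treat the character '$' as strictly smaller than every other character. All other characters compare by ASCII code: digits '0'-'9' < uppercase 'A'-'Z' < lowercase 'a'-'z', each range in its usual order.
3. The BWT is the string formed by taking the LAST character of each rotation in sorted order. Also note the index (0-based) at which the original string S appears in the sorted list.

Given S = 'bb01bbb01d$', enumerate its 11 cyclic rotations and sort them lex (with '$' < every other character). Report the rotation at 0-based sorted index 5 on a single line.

All 11 rotations (rotation i = S[i:]+S[:i]):
  rot[0] = bb01bbb01d$
  rot[1] = b01bbb01d$b
  rot[2] = 01bbb01d$bb
  rot[3] = 1bbb01d$bb0
  rot[4] = bbb01d$bb01
  rot[5] = bb01d$bb01b
  rot[6] = b01d$bb01bb
  rot[7] = 01d$bb01bbb
  rot[8] = 1d$bb01bbb0
  rot[9] = d$bb01bbb01
  rot[10] = $bb01bbb01d
Sorted (with $ < everything):
  sorted[0] = $bb01bbb01d
  sorted[1] = 01bbb01d$bb
  sorted[2] = 01d$bb01bbb
  sorted[3] = 1bbb01d$bb0
  sorted[4] = 1d$bb01bbb0
  sorted[5] = b01bbb01d$b
  sorted[6] = b01d$bb01bb
  sorted[7] = bb01bbb01d$
  sorted[8] = bb01d$bb01b
  sorted[9] = bbb01d$bb01
  sorted[10] = d$bb01bbb01
sorted[5] = b01bbb01d$b

Answer: b01bbb01d$b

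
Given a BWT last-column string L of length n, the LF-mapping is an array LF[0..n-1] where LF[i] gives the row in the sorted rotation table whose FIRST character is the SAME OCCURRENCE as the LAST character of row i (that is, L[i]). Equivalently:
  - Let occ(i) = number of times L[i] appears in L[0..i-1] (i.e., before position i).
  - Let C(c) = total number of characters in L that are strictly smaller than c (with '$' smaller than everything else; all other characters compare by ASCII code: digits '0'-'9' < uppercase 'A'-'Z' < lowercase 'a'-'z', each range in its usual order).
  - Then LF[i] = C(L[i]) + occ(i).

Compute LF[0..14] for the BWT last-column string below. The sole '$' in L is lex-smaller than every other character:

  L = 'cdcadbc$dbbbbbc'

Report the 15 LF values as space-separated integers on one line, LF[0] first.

Char counts: '$':1, 'a':1, 'b':6, 'c':4, 'd':3
C (first-col start): C('$')=0, C('a')=1, C('b')=2, C('c')=8, C('d')=12
L[0]='c': occ=0, LF[0]=C('c')+0=8+0=8
L[1]='d': occ=0, LF[1]=C('d')+0=12+0=12
L[2]='c': occ=1, LF[2]=C('c')+1=8+1=9
L[3]='a': occ=0, LF[3]=C('a')+0=1+0=1
L[4]='d': occ=1, LF[4]=C('d')+1=12+1=13
L[5]='b': occ=0, LF[5]=C('b')+0=2+0=2
L[6]='c': occ=2, LF[6]=C('c')+2=8+2=10
L[7]='$': occ=0, LF[7]=C('$')+0=0+0=0
L[8]='d': occ=2, LF[8]=C('d')+2=12+2=14
L[9]='b': occ=1, LF[9]=C('b')+1=2+1=3
L[10]='b': occ=2, LF[10]=C('b')+2=2+2=4
L[11]='b': occ=3, LF[11]=C('b')+3=2+3=5
L[12]='b': occ=4, LF[12]=C('b')+4=2+4=6
L[13]='b': occ=5, LF[13]=C('b')+5=2+5=7
L[14]='c': occ=3, LF[14]=C('c')+3=8+3=11

Answer: 8 12 9 1 13 2 10 0 14 3 4 5 6 7 11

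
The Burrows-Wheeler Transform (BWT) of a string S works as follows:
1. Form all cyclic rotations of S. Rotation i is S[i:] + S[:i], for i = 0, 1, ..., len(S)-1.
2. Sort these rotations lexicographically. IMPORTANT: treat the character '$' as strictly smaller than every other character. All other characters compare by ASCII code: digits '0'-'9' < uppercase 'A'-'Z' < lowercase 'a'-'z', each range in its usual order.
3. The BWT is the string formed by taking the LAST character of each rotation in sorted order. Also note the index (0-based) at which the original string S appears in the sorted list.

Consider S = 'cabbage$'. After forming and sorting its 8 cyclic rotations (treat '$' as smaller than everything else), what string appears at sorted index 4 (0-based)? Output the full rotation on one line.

All 8 rotations (rotation i = S[i:]+S[:i]):
  rot[0] = cabbage$
  rot[1] = abbage$c
  rot[2] = bbage$ca
  rot[3] = bage$cab
  rot[4] = age$cabb
  rot[5] = ge$cabba
  rot[6] = e$cabbag
  rot[7] = $cabbage
Sorted (with $ < everything):
  sorted[0] = $cabbage
  sorted[1] = abbage$c
  sorted[2] = age$cabb
  sorted[3] = bage$cab
  sorted[4] = bbage$ca
  sorted[5] = cabbage$
  sorted[6] = e$cabbag
  sorted[7] = ge$cabba
sorted[4] = bbage$ca

Answer: bbage$ca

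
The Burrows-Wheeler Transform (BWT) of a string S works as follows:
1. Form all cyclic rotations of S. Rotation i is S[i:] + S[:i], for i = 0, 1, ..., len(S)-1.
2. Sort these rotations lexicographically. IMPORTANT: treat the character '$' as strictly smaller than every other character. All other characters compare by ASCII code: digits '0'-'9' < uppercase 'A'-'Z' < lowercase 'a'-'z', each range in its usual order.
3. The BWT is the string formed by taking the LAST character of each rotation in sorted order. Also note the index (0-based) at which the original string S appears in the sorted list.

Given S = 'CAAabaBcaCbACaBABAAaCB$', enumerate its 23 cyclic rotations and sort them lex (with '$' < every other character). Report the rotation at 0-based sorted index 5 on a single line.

All 23 rotations (rotation i = S[i:]+S[:i]):
  rot[0] = CAAabaBcaCbACaBABAAaCB$
  rot[1] = AAabaBcaCbACaBABAAaCB$C
  rot[2] = AabaBcaCbACaBABAAaCB$CA
  rot[3] = abaBcaCbACaBABAAaCB$CAA
  rot[4] = baBcaCbACaBABAAaCB$CAAa
  rot[5] = aBcaCbACaBABAAaCB$CAAab
  rot[6] = BcaCbACaBABAAaCB$CAAaba
  rot[7] = caCbACaBABAAaCB$CAAabaB
  rot[8] = aCbACaBABAAaCB$CAAabaBc
  rot[9] = CbACaBABAAaCB$CAAabaBca
  rot[10] = bACaBABAAaCB$CAAabaBcaC
  rot[11] = ACaBABAAaCB$CAAabaBcaCb
  rot[12] = CaBABAAaCB$CAAabaBcaCbA
  rot[13] = aBABAAaCB$CAAabaBcaCbAC
  rot[14] = BABAAaCB$CAAabaBcaCbACa
  rot[15] = ABAAaCB$CAAabaBcaCbACaB
  rot[16] = BAAaCB$CAAabaBcaCbACaBA
  rot[17] = AAaCB$CAAabaBcaCbACaBAB
  rot[18] = AaCB$CAAabaBcaCbACaBABA
  rot[19] = aCB$CAAabaBcaCbACaBABAA
  rot[20] = CB$CAAabaBcaCbACaBABAAa
  rot[21] = B$CAAabaBcaCbACaBABAAaC
  rot[22] = $CAAabaBcaCbACaBABAAaCB
Sorted (with $ < everything):
  sorted[0] = $CAAabaBcaCbACaBABAAaCB
  sorted[1] = AAaCB$CAAabaBcaCbACaBAB
  sorted[2] = AAabaBcaCbACaBABAAaCB$C
  sorted[3] = ABAAaCB$CAAabaBcaCbACaB
  sorted[4] = ACaBABAAaCB$CAAabaBcaCb
  sorted[5] = AaCB$CAAabaBcaCbACaBABA
  sorted[6] = AabaBcaCbACaBABAAaCB$CA
  sorted[7] = B$CAAabaBcaCbACaBABAAaC
  sorted[8] = BAAaCB$CAAabaBcaCbACaBA
  sorted[9] = BABAAaCB$CAAabaBcaCbACa
  sorted[10] = BcaCbACaBABAAaCB$CAAaba
  sorted[11] = CAAabaBcaCbACaBABAAaCB$
  sorted[12] = CB$CAAabaBcaCbACaBABAAa
  sorted[13] = CaBABAAaCB$CAAabaBcaCbA
  sorted[14] = CbACaBABAAaCB$CAAabaBca
  sorted[15] = aBABAAaCB$CAAabaBcaCbAC
  sorted[16] = aBcaCbACaBABAAaCB$CAAab
  sorted[17] = aCB$CAAabaBcaCbACaBABAA
  sorted[18] = aCbACaBABAAaCB$CAAabaBc
  sorted[19] = abaBcaCbACaBABAAaCB$CAA
  sorted[20] = bACaBABAAaCB$CAAabaBcaC
  sorted[21] = baBcaCbACaBABAAaCB$CAAa
  sorted[22] = caCbACaBABAAaCB$CAAabaB
sorted[5] = AaCB$CAAabaBcaCbACaBABA

Answer: AaCB$CAAabaBcaCbACaBABA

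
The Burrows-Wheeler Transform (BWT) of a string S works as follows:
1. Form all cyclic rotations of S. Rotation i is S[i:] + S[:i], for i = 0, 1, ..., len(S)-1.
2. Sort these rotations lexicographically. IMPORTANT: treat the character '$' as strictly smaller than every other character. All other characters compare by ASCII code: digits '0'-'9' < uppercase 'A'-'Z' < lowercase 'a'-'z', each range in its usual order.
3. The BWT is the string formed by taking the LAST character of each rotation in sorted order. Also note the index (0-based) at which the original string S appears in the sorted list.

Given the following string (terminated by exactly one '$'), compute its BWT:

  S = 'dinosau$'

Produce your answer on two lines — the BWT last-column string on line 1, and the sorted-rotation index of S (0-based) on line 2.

Answer: us$dinoa
2

Derivation:
All 8 rotations (rotation i = S[i:]+S[:i]):
  rot[0] = dinosau$
  rot[1] = inosau$d
  rot[2] = nosau$di
  rot[3] = osau$din
  rot[4] = sau$dino
  rot[5] = au$dinos
  rot[6] = u$dinosa
  rot[7] = $dinosau
Sorted (with $ < everything):
  sorted[0] = $dinosau  (last char: 'u')
  sorted[1] = au$dinos  (last char: 's')
  sorted[2] = dinosau$  (last char: '$')
  sorted[3] = inosau$d  (last char: 'd')
  sorted[4] = nosau$di  (last char: 'i')
  sorted[5] = osau$din  (last char: 'n')
  sorted[6] = sau$dino  (last char: 'o')
  sorted[7] = u$dinosa  (last char: 'a')
Last column: us$dinoa
Original string S is at sorted index 2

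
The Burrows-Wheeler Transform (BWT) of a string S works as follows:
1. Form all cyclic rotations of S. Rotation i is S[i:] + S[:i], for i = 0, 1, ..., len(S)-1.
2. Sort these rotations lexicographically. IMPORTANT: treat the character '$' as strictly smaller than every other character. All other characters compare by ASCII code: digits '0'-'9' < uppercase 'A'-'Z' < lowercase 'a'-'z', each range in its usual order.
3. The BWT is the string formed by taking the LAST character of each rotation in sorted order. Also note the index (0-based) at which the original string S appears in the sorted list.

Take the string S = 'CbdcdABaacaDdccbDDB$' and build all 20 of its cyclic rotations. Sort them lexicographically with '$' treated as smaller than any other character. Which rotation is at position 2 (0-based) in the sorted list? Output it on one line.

All 20 rotations (rotation i = S[i:]+S[:i]):
  rot[0] = CbdcdABaacaDdccbDDB$
  rot[1] = bdcdABaacaDdccbDDB$C
  rot[2] = dcdABaacaDdccbDDB$Cb
  rot[3] = cdABaacaDdccbDDB$Cbd
  rot[4] = dABaacaDdccbDDB$Cbdc
  rot[5] = ABaacaDdccbDDB$Cbdcd
  rot[6] = BaacaDdccbDDB$CbdcdA
  rot[7] = aacaDdccbDDB$CbdcdAB
  rot[8] = acaDdccbDDB$CbdcdABa
  rot[9] = caDdccbDDB$CbdcdABaa
  rot[10] = aDdccbDDB$CbdcdABaac
  rot[11] = DdccbDDB$CbdcdABaaca
  rot[12] = dccbDDB$CbdcdABaacaD
  rot[13] = ccbDDB$CbdcdABaacaDd
  rot[14] = cbDDB$CbdcdABaacaDdc
  rot[15] = bDDB$CbdcdABaacaDdcc
  rot[16] = DDB$CbdcdABaacaDdccb
  rot[17] = DB$CbdcdABaacaDdccbD
  rot[18] = B$CbdcdABaacaDdccbDD
  rot[19] = $CbdcdABaacaDdccbDDB
Sorted (with $ < everything):
  sorted[0] = $CbdcdABaacaDdccbDDB
  sorted[1] = ABaacaDdccbDDB$Cbdcd
  sorted[2] = B$CbdcdABaacaDdccbDD
  sorted[3] = BaacaDdccbDDB$CbdcdA
  sorted[4] = CbdcdABaacaDdccbDDB$
  sorted[5] = DB$CbdcdABaacaDdccbD
  sorted[6] = DDB$CbdcdABaacaDdccb
  sorted[7] = DdccbDDB$CbdcdABaaca
  sorted[8] = aDdccbDDB$CbdcdABaac
  sorted[9] = aacaDdccbDDB$CbdcdAB
  sorted[10] = acaDdccbDDB$CbdcdABa
  sorted[11] = bDDB$CbdcdABaacaDdcc
  sorted[12] = bdcdABaacaDdccbDDB$C
  sorted[13] = caDdccbDDB$CbdcdABaa
  sorted[14] = cbDDB$CbdcdABaacaDdc
  sorted[15] = ccbDDB$CbdcdABaacaDd
  sorted[16] = cdABaacaDdccbDDB$Cbd
  sorted[17] = dABaacaDdccbDDB$Cbdc
  sorted[18] = dccbDDB$CbdcdABaacaD
  sorted[19] = dcdABaacaDdccbDDB$Cb
sorted[2] = B$CbdcdABaacaDdccbDD

Answer: B$CbdcdABaacaDdccbDD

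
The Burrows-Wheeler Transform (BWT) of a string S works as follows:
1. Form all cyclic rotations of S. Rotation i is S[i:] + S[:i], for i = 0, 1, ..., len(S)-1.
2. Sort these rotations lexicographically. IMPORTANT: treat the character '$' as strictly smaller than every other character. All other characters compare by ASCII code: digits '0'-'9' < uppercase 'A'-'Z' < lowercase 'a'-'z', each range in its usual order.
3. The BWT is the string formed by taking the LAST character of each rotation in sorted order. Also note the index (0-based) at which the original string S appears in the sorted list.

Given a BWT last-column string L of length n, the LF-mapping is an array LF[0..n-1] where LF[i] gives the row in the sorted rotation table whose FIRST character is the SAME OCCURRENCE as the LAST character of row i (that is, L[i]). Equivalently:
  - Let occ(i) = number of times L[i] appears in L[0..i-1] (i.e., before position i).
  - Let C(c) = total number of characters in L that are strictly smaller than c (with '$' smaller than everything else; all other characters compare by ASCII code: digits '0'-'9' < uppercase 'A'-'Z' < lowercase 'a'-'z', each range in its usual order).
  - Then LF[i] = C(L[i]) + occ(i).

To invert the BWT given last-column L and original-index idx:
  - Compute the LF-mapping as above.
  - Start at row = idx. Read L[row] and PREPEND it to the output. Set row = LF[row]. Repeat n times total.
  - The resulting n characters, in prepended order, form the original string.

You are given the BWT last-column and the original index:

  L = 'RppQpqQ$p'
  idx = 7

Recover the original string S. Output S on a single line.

Answer: pqpQppQR$

Derivation:
LF mapping: 3 4 5 1 6 8 2 0 7
Walk LF starting at row 7, prepending L[row]:
  step 1: row=7, L[7]='$', prepend. Next row=LF[7]=0
  step 2: row=0, L[0]='R', prepend. Next row=LF[0]=3
  step 3: row=3, L[3]='Q', prepend. Next row=LF[3]=1
  step 4: row=1, L[1]='p', prepend. Next row=LF[1]=4
  step 5: row=4, L[4]='p', prepend. Next row=LF[4]=6
  step 6: row=6, L[6]='Q', prepend. Next row=LF[6]=2
  step 7: row=2, L[2]='p', prepend. Next row=LF[2]=5
  step 8: row=5, L[5]='q', prepend. Next row=LF[5]=8
  step 9: row=8, L[8]='p', prepend. Next row=LF[8]=7
Reversed output: pqpQppQR$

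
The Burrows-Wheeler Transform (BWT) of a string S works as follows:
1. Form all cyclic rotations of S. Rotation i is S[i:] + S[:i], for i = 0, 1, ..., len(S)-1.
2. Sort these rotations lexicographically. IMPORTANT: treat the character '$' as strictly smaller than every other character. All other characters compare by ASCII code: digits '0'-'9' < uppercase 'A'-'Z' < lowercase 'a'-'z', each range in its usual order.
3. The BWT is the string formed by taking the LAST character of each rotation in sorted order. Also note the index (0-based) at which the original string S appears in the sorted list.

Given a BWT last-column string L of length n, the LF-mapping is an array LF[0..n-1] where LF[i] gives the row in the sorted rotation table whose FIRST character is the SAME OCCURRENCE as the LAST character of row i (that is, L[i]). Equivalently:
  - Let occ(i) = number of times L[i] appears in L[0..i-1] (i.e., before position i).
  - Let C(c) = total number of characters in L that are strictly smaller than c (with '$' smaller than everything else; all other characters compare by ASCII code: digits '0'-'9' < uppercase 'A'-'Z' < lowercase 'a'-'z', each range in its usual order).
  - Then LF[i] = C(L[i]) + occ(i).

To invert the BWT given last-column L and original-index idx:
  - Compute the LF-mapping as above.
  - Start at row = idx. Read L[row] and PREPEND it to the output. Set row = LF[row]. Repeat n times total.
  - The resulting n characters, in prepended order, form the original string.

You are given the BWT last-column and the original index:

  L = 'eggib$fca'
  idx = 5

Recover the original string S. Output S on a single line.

Answer: fgaicgbe$

Derivation:
LF mapping: 4 6 7 8 2 0 5 3 1
Walk LF starting at row 5, prepending L[row]:
  step 1: row=5, L[5]='$', prepend. Next row=LF[5]=0
  step 2: row=0, L[0]='e', prepend. Next row=LF[0]=4
  step 3: row=4, L[4]='b', prepend. Next row=LF[4]=2
  step 4: row=2, L[2]='g', prepend. Next row=LF[2]=7
  step 5: row=7, L[7]='c', prepend. Next row=LF[7]=3
  step 6: row=3, L[3]='i', prepend. Next row=LF[3]=8
  step 7: row=8, L[8]='a', prepend. Next row=LF[8]=1
  step 8: row=1, L[1]='g', prepend. Next row=LF[1]=6
  step 9: row=6, L[6]='f', prepend. Next row=LF[6]=5
Reversed output: fgaicgbe$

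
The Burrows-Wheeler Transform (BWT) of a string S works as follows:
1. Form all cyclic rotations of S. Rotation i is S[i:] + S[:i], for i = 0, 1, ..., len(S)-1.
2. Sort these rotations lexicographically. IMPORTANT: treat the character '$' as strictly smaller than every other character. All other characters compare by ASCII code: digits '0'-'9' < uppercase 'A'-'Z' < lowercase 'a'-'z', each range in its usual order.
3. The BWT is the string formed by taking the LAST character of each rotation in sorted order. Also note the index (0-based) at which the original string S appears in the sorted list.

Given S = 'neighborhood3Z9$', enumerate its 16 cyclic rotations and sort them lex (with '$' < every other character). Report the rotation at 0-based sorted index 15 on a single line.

All 16 rotations (rotation i = S[i:]+S[:i]):
  rot[0] = neighborhood3Z9$
  rot[1] = eighborhood3Z9$n
  rot[2] = ighborhood3Z9$ne
  rot[3] = ghborhood3Z9$nei
  rot[4] = hborhood3Z9$neig
  rot[5] = borhood3Z9$neigh
  rot[6] = orhood3Z9$neighb
  rot[7] = rhood3Z9$neighbo
  rot[8] = hood3Z9$neighbor
  rot[9] = ood3Z9$neighborh
  rot[10] = od3Z9$neighborho
  rot[11] = d3Z9$neighborhoo
  rot[12] = 3Z9$neighborhood
  rot[13] = Z9$neighborhood3
  rot[14] = 9$neighborhood3Z
  rot[15] = $neighborhood3Z9
Sorted (with $ < everything):
  sorted[0] = $neighborhood3Z9
  sorted[1] = 3Z9$neighborhood
  sorted[2] = 9$neighborhood3Z
  sorted[3] = Z9$neighborhood3
  sorted[4] = borhood3Z9$neigh
  sorted[5] = d3Z9$neighborhoo
  sorted[6] = eighborhood3Z9$n
  sorted[7] = ghborhood3Z9$nei
  sorted[8] = hborhood3Z9$neig
  sorted[9] = hood3Z9$neighbor
  sorted[10] = ighborhood3Z9$ne
  sorted[11] = neighborhood3Z9$
  sorted[12] = od3Z9$neighborho
  sorted[13] = ood3Z9$neighborh
  sorted[14] = orhood3Z9$neighb
  sorted[15] = rhood3Z9$neighbo
sorted[15] = rhood3Z9$neighbo

Answer: rhood3Z9$neighbo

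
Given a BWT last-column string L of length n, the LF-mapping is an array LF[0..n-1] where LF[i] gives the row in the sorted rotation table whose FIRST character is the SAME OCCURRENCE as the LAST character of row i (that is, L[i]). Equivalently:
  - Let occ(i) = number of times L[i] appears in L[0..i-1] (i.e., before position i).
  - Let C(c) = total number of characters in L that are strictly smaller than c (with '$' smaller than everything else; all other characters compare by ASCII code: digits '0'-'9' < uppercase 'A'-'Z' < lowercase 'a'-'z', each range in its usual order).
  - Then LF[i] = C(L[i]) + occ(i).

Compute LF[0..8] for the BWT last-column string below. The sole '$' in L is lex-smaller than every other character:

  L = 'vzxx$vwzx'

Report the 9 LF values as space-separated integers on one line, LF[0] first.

Answer: 1 7 4 5 0 2 3 8 6

Derivation:
Char counts: '$':1, 'v':2, 'w':1, 'x':3, 'z':2
C (first-col start): C('$')=0, C('v')=1, C('w')=3, C('x')=4, C('z')=7
L[0]='v': occ=0, LF[0]=C('v')+0=1+0=1
L[1]='z': occ=0, LF[1]=C('z')+0=7+0=7
L[2]='x': occ=0, LF[2]=C('x')+0=4+0=4
L[3]='x': occ=1, LF[3]=C('x')+1=4+1=5
L[4]='$': occ=0, LF[4]=C('$')+0=0+0=0
L[5]='v': occ=1, LF[5]=C('v')+1=1+1=2
L[6]='w': occ=0, LF[6]=C('w')+0=3+0=3
L[7]='z': occ=1, LF[7]=C('z')+1=7+1=8
L[8]='x': occ=2, LF[8]=C('x')+2=4+2=6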